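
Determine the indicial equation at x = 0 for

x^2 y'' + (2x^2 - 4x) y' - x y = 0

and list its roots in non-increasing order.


Divide by x^2 to reach normal form y'' + P_1(x) y' + P_2(x) y = 0 with P_1(x) = 2 - 4/x and P_2(x) = -1/x.
x = 0 is a singular point because the y'-coefficient 2 - 4/x has a pole at x = 0 and the y-coefficient -1/x has a pole at x = 0.
It is a regular singular point because x P_1(x) = p(x) = 2x - 4 and x^2 P_2(x) = q(x) = -x are polynomials, hence analytic at x = 0.
p(0) = -4,  q(0) = 0.
Indicial equation: r(r-1) + p(0) r + q(0) = 0, i.e. r^2 + (p(0) - 1) r + q(0) = 0, i.e. r^2 - 5 r = 0.
Discriminant: (-5)^2 - 4(0) = 25, so r = (5 ± 5)/2.
Solving: r_1 = 5, r_2 = 0.

indicial: r^2 - 5 r = 0; roots r_1 = 5, r_2 = 0


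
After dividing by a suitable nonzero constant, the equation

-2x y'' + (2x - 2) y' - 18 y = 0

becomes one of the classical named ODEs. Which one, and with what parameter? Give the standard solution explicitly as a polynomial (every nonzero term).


All three coefficients share the factor -2; dividing through by -2 gives  x y'' + (1 - x) y' + 9 y = 0.
This matches the Laguerre equation x y'' + (1 - x) y' + n y = 0 with n = 9; the polynomial solution is L_9(x).
With y = sum_k a_k x^k, matching x^k gives (k+1)k a_{k+1} + (k+1) a_{k+1} - k a_k + n a_k = 0, i.e. (k+1)^2 a_{k+1} = (k - n) a_k = (k - 9) a_k. The right side vanishes at k = 9, so the series terminates at degree 9.
Standard normalization L_n(0) = 1 gives a_0 = 1. Work upward with a_{k+1} = (k - 9) a_k / (k+1)^2:
  a_1 = (0 - 9)(1) / 1^2 = -9/1 = -9
  a_2 = (1 - 9)(-9) / 2^2 = 72/4 = 18
  a_3 = (2 - 9)(18) / 3^2 = -126/9 = -14
  a_4 = (3 - 9)(-14) / 4^2 = 84/16 = 21/4
  a_5 = (4 - 9)(21/4) / 5^2 = (-105/4)/25 = -21/20
  a_6 = (5 - 9)(-21/20) / 6^2 = (21/5)/36 = 7/60
  a_7 = (6 - 9)(7/60) / 7^2 = (-7/20)/49 = -1/140
  a_8 = (7 - 9)(-1/140) / 8^2 = (1/70)/64 = 1/4480
  a_9 = (8 - 9)(1/4480) / 9^2 = (-1/4480)/81 = -1/362880
Hence L_9(x) = -x^9/362880 + x^8/4480 - x^7/140 + 7 x^6/60 - 21 x^5/20 + 21 x^4/4 - 14 x^3 + 18 x^2 - 9 x + 1.

L_9(x); series = -x^9/362880 + x^8/4480 - x^7/140 + 7 x^6/60 - 21 x^5/20 + 21 x^4/4 - 14 x^3 + 18 x^2 - 9 x + 1


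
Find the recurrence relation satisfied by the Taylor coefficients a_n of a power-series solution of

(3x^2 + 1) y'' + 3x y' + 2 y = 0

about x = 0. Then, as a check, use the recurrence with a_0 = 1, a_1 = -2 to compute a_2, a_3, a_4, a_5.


Substitute y = sum_n a_n x^n.
(1 + 3 x^2) y'' contributes (n+2)(n+1) a_{n+2} + 3 n(n-1) a_n at x^n.
3 x y'(x) contributes 3 n a_n at x^n.
2 y(x) contributes 2 a_n at x^n.
Matching x^n: (n+2)(n+1) a_{n+2} + (3 n(n-1) + 3 n + 2) a_n = 0.
Thus a_{n+2} = (-3 n(n-1) - 3 n - 2) / ((n+1)(n+2)) * a_n.

Check with a_0 = 1, a_1 = -2 (apply the recurrence for n = 0, 1, 2, 3): a_0 = 1, a_1 = -2, a_2 = -1, a_3 = 5/3, a_4 = 7/6, a_5 = -29/12.

a_(n+2) = (-3 n(n-1) - 3 n - 2) / ((n+1)(n+2)) * a_n; check: a_0 = 1, a_1 = -2, a_2 = -1, a_3 = 5/3, a_4 = 7/6, a_5 = -29/12


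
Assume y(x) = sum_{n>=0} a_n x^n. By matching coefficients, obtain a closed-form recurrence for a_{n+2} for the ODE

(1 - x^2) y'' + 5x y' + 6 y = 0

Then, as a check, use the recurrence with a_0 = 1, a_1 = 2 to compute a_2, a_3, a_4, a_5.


Substitute y = sum_n a_n x^n.
(1 - 1 x^2) y'' contributes (n+2)(n+1) a_{n+2} - n(n-1) a_n at x^n.
5 x y'(x) contributes 5 n a_n at x^n.
6 y(x) contributes 6 a_n at x^n.
Matching x^n: (n+2)(n+1) a_{n+2} + (-n(n-1) + 5 n + 6) a_n = 0.
Thus a_{n+2} = (n(n-1) - 5 n - 6) / ((n+1)(n+2)) * a_n.

Check with a_0 = 1, a_1 = 2 (apply the recurrence for n = 0, 1, 2, 3): a_0 = 1, a_1 = 2, a_2 = -3, a_3 = -11/3, a_4 = 7/2, a_5 = 11/4.

a_(n+2) = (n(n-1) - 5 n - 6) / ((n+1)(n+2)) * a_n; check: a_0 = 1, a_1 = 2, a_2 = -3, a_3 = -11/3, a_4 = 7/2, a_5 = 11/4


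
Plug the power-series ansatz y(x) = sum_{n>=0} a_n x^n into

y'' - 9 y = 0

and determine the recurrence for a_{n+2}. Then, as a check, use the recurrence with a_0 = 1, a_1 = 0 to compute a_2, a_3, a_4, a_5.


Substitute y = sum_n a_n x^n into y'' + (const) y = 0.
y''(x) = sum_{n>=0} (n+2)(n+1) a_{n+2} x^n.
The ODE becomes sum_n [(n+2)(n+1) a_{n+2} - 9 a_n] x^n = 0.
Setting each coefficient to zero gives the recurrence:
  (n+2)(n+1) a_{n+2} - 9 a_n = 0,
  a_{n+2} = 9 / ((n+1)(n+2)) a_n.

Check with a_0 = 1, a_1 = 0 (apply the recurrence for n = 0, 1, 2, 3): a_0 = 1, a_1 = 0, a_2 = 9/2, a_3 = 0, a_4 = 27/8, a_5 = 0.

a_{n+2} = 9/((n+1)(n+2)) * a_n; check: a_0 = 1, a_1 = 0, a_2 = 9/2, a_3 = 0, a_4 = 27/8, a_5 = 0


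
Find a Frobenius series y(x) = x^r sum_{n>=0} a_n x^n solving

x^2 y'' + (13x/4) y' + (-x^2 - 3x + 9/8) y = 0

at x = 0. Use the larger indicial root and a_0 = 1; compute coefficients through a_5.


Write in Frobenius form y'' + (p(x)/x) y' + (q(x)/x^2) y = 0:
  p(x) = 13/4,  q(x) = -x^2 - 3x + 9/8.
Indicial equation: r(r-1) + (13/4) r + (9/8) = 0 -> roots r_1 = -3/4, r_2 = -3/2.
Take r = r_1 = -3/4. Let y(x) = x^r sum_{n>=0} a_n x^n with a_0 = 1.
Substitute y = x^r sum a_n x^n and match x^{r+n}. The recurrence is
  D(n) a_n - 3 a_{n-1} - 1 a_{n-2} = 0,  where D(n) = (r+n)(r+n-1) + (13/4)(r+n) + (9/8).
  a_n = [3 a_{n-1} + 1 a_{n-2}] / D(n).
Since the indicial polynomial factors as (r - r_1)(r - r_2), D(n) = (r_1 + n - r_1)(r_1 + n - r_2) = n(n + 3/4).
Evaluating step by step (a_0 = 1):
  n = 1: D(1) = 1(1 + 3/4) = 7/4; numerator = 3(1) = 3; a_1 = (3)/(7/4) = 12/7
  n = 2: D(2) = 2(2 + 3/4) = 11/2; numerator = 3(12/7) + 1(1) = 43/7; a_2 = (43/7)/(11/2) = 86/77
  n = 3: D(3) = 3(3 + 3/4) = 45/4; numerator = 3(86/77) + 1(12/7) = 390/77; a_3 = (390/77)/(45/4) = 104/231
  n = 4: D(4) = 4(4 + 3/4) = 19; numerator = 3(104/231) + 1(86/77) = 190/77; a_4 = (190/77)/(19) = 10/77
  n = 5: D(5) = 5(5 + 3/4) = 115/4; numerator = 3(10/77) + 1(104/231) = 194/231; a_5 = (194/231)/(115/4) = 776/26565

r = -3/4; a_0 = 1; a_1 = 12/7; a_2 = 86/77; a_3 = 104/231; a_4 = 10/77; a_5 = 776/26565


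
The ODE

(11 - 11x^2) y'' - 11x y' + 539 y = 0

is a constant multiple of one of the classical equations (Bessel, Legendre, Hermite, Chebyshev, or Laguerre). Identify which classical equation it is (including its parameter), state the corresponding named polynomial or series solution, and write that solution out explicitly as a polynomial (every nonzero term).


All three coefficients share the factor 11; dividing through by 11 gives  (1 - x^2) y'' - x y' + 49 y = 0.
This matches the Chebyshev equation (1 - x^2) y'' - x y' + n^2 y = 0 (note the -x y' term, not -2x y') with n^2 = 49, so n = 7; the polynomial solution is T_7(x).
With y = sum_k a_k x^k, matching x^k gives (k+2)(k+1) a_{k+2} = (k^2 - n^2) a_k = (k - 7)(k + 7) a_k. The right side vanishes at k = 7, so the series with the parity of 7 terminates at degree 7.
Standard normalization: leading coefficient of T_n is 2^(n-1), so a_7 = 2^6 = 64. Work downward with a_k = (k+1)(k+2) a_{k+2} / ((k - 7)(k + 7)):
  a_5 = (6)(7)(64) / ((5 - 7)(5 + 7)) = 2688/(-24) = -112
  a_3 = (4)(5)(-112) / ((3 - 7)(3 + 7)) = -2240/(-40) = 56
  a_1 = (2)(3)(56) / ((1 - 7)(1 + 7)) = 336/(-48) = -7
Hence T_7(x) = 64 x^7 - 112 x^5 + 56 x^3 - 7 x.

T_7(x); series = 64 x^7 - 112 x^5 + 56 x^3 - 7 x


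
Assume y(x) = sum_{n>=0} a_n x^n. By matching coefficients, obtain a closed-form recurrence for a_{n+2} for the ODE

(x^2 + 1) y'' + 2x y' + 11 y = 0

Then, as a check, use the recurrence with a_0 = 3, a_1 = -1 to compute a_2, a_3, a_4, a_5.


Substitute y = sum_n a_n x^n.
(1 + 1 x^2) y'' contributes (n+2)(n+1) a_{n+2} + n(n-1) a_n at x^n.
2 x y'(x) contributes 2 n a_n at x^n.
11 y(x) contributes 11 a_n at x^n.
Matching x^n: (n+2)(n+1) a_{n+2} + (n(n-1) + 2 n + 11) a_n = 0.
Thus a_{n+2} = (-n(n-1) - 2 n - 11) / ((n+1)(n+2)) * a_n.

Check with a_0 = 3, a_1 = -1 (apply the recurrence for n = 0, 1, 2, 3): a_0 = 3, a_1 = -1, a_2 = -33/2, a_3 = 13/6, a_4 = 187/8, a_5 = -299/120.

a_(n+2) = (-n(n-1) - 2 n - 11) / ((n+1)(n+2)) * a_n; check: a_0 = 3, a_1 = -1, a_2 = -33/2, a_3 = 13/6, a_4 = 187/8, a_5 = -299/120


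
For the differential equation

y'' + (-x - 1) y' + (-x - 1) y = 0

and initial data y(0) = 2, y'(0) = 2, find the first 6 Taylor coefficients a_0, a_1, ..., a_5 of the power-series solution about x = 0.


Ansatz: y(x) = sum_{n>=0} a_n x^n, so y'(x) = sum_{n>=1} n a_n x^(n-1) and y''(x) = sum_{n>=2} n(n-1) a_n x^(n-2).
Substitute into P(x) y'' + Q(x) y' + R(x) y = 0 with P(x) = 1, Q(x) = -x - 1, R(x) = -x - 1, and match powers of x.
Initial conditions: a_0 = 2, a_1 = 2.
Setting the coefficient of each power of x to zero and solving order by order (substituting the coefficients already found):
  x^0: 2 a_2 - a_1 - a_0 = 0  ->  2 a_2 = a_1 + a_0 = 4  ->  a_2 = 2
  x^1: 6 a_3 - 2 a_2 - 2 a_1 - a_0 = 0  ->  6 a_3 = 2 a_2 + 2 a_1 + a_0 = 10  ->  a_3 = 5/3
  x^2: 12 a_4 - 3 a_3 - 3 a_2 - a_1 = 0  ->  12 a_4 = 3 a_3 + 3 a_2 + a_1 = 13  ->  a_4 = 13/12
  x^3: 20 a_5 - 4 a_4 - 4 a_3 - a_2 = 0  ->  20 a_5 = 4 a_4 + 4 a_3 + a_2 = 13  ->  a_5 = 13/20
Truncated series: y(x) = 2 + 2 x + 2 x^2 + (5/3) x^3 + (13/12) x^4 + (13/20) x^5 + O(x^6).

a_0 = 2; a_1 = 2; a_2 = 2; a_3 = 5/3; a_4 = 13/12; a_5 = 13/20


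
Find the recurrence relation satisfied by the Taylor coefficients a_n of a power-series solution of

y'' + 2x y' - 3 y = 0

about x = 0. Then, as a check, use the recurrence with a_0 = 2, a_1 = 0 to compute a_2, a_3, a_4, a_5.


Substitute y = sum_n a_n x^n.
y''(x) has coefficient (n+2)(n+1) a_{n+2} at x^n;
2 x y'(x) has coefficient 2 n a_n at x^n (shift);
-3 y(x) has coefficient -3 a_n at x^n.
Matching x^n: (n+2)(n+1) a_{n+2} + (2n - 3) a_n = 0.
Thus a_{n+2} = (-2n + 3) / ((n+1)(n+2)) * a_n.

Check with a_0 = 2, a_1 = 0 (apply the recurrence for n = 0, 1, 2, 3): a_0 = 2, a_1 = 0, a_2 = 3, a_3 = 0, a_4 = -1/4, a_5 = 0.

a_(n+2) = (-2n + 3) / ((n+1)(n+2)) * a_n; check: a_0 = 2, a_1 = 0, a_2 = 3, a_3 = 0, a_4 = -1/4, a_5 = 0


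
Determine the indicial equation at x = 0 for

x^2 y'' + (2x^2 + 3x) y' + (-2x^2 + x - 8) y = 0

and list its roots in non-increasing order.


Divide by x^2 to reach normal form y'' + P_1(x) y' + P_2(x) y = 0 with P_1(x) = 2 + 3/x and P_2(x) = -2 + 1/x - 8/x^2.
x = 0 is a singular point because the y'-coefficient 2 + 3/x has a pole at x = 0 and the y-coefficient -2 + 1/x - 8/x^2 has a pole at x = 0.
It is a regular singular point because x P_1(x) = p(x) = 2x + 3 and x^2 P_2(x) = q(x) = -2x^2 + x - 8 are polynomials, hence analytic at x = 0.
p(0) = 3,  q(0) = -8.
Indicial equation: r(r-1) + p(0) r + q(0) = 0, i.e. r^2 + (p(0) - 1) r + q(0) = 0, i.e. r^2 + 2 r - 8 = 0.
Discriminant: (2)^2 - 4(-8) = 36, so r = (-2 ± 6)/2.
Solving: r_1 = 2, r_2 = -4.

indicial: r^2 + 2 r - 8 = 0; roots r_1 = 2, r_2 = -4


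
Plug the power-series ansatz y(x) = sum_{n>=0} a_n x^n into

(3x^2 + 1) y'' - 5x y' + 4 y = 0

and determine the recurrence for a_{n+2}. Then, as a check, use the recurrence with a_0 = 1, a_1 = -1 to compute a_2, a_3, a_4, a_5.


Substitute y = sum_n a_n x^n.
(1 + 3 x^2) y'' contributes (n+2)(n+1) a_{n+2} + 3 n(n-1) a_n at x^n.
-5 x y'(x) contributes -5 n a_n at x^n.
4 y(x) contributes 4 a_n at x^n.
Matching x^n: (n+2)(n+1) a_{n+2} + (3 n(n-1) - 5 n + 4) a_n = 0.
Thus a_{n+2} = (-3 n(n-1) + 5 n - 4) / ((n+1)(n+2)) * a_n.

Check with a_0 = 1, a_1 = -1 (apply the recurrence for n = 0, 1, 2, 3): a_0 = 1, a_1 = -1, a_2 = -2, a_3 = -1/6, a_4 = 0, a_5 = 7/120.

a_(n+2) = (-3 n(n-1) + 5 n - 4) / ((n+1)(n+2)) * a_n; check: a_0 = 1, a_1 = -1, a_2 = -2, a_3 = -1/6, a_4 = 0, a_5 = 7/120


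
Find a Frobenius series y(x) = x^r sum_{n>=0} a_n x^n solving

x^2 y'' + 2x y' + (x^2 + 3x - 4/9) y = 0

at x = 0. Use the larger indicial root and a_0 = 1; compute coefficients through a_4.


Write in Frobenius form y'' + (p(x)/x) y' + (q(x)/x^2) y = 0:
  p(x) = 2,  q(x) = x^2 + 3x - 4/9.
Indicial equation: r(r-1) + (2) r + (-4/9) = 0 -> roots r_1 = 1/3, r_2 = -4/3.
Take r = r_1 = 1/3. Let y(x) = x^r sum_{n>=0} a_n x^n with a_0 = 1.
Substitute y = x^r sum a_n x^n and match x^{r+n}. The recurrence is
  D(n) a_n + 3 a_{n-1} + 1 a_{n-2} = 0,  where D(n) = (r+n)(r+n-1) + (2)(r+n) + (-4/9).
  a_n = [-3 a_{n-1} - 1 a_{n-2}] / D(n).
Since the indicial polynomial factors as (r - r_1)(r - r_2), D(n) = (r_1 + n - r_1)(r_1 + n - r_2) = n(n + 5/3).
Evaluating step by step (a_0 = 1):
  n = 1: D(1) = 1(1 + 5/3) = 8/3; numerator = -3(1) = -3; a_1 = (-3)/(8/3) = -9/8
  n = 2: D(2) = 2(2 + 5/3) = 22/3; numerator = -3(-9/8) - 1(1) = 19/8; a_2 = (19/8)/(22/3) = 57/176
  n = 3: D(3) = 3(3 + 5/3) = 14; numerator = -3(57/176) - 1(-9/8) = 27/176; a_3 = (27/176)/(14) = 27/2464
  n = 4: D(4) = 4(4 + 5/3) = 68/3; numerator = -3(27/2464) - 1(57/176) = -879/2464; a_4 = (-879/2464)/(68/3) = -2637/167552

r = 1/3; a_0 = 1; a_1 = -9/8; a_2 = 57/176; a_3 = 27/2464; a_4 = -2637/167552


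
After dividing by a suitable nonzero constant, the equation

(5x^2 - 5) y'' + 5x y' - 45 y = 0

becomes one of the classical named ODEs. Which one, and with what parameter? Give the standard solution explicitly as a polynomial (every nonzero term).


All three coefficients share the factor -5; dividing through by -5 gives  (1 - x^2) y'' - x y' + 9 y = 0.
This matches the Chebyshev equation (1 - x^2) y'' - x y' + n^2 y = 0 (note the -x y' term, not -2x y') with n^2 = 9, so n = 3; the polynomial solution is T_3(x).
With y = sum_k a_k x^k, matching x^k gives (k+2)(k+1) a_{k+2} = (k^2 - n^2) a_k = (k - 3)(k + 3) a_k. The right side vanishes at k = 3, so the series with the parity of 3 terminates at degree 3.
Standard normalization: leading coefficient of T_n is 2^(n-1), so a_3 = 2^2 = 4. Work downward with a_k = (k+1)(k+2) a_{k+2} / ((k - 3)(k + 3)):
  a_1 = (2)(3)(4) / ((1 - 3)(1 + 3)) = 24/(-8) = -3
Hence T_3(x) = 4 x^3 - 3 x.

T_3(x); series = 4 x^3 - 3 x


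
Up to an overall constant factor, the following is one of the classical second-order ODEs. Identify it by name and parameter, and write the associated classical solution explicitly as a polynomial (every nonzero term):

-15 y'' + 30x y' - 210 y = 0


All three coefficients share the factor -15; dividing through by -15 gives  y'' - 2x y' + 14 y = 0.
This matches the Hermite equation y'' - 2x y' + 2n y = 0 with 2n = 14, so n = 7; the polynomial solution is H_7(x).
With y = sum_k a_k x^k, matching x^k gives (k+2)(k+1) a_{k+2} = 2(k - n) a_k = 2(k - 7) a_k. The right side vanishes at k = 7, so the series with the parity of 7 terminates at degree 7.
Standard normalization: leading coefficient of H_n is 2^n, so a_7 = 2^7 = 128. Work downward with a_k = (k+1)(k+2) a_{k+2} / (2(k - n)):
  a_5 = (6)(7)(128) / (2(5 - 7)) = 5376/(-4) = -1344
  a_3 = (4)(5)(-1344) / (2(3 - 7)) = -26880/(-8) = 3360
  a_1 = (2)(3)(3360) / (2(1 - 7)) = 20160/(-12) = -1680
Hence H_7(x) = 128 x^7 - 1344 x^5 + 3360 x^3 - 1680 x.

H_7(x); series = 128 x^7 - 1344 x^5 + 3360 x^3 - 1680 x


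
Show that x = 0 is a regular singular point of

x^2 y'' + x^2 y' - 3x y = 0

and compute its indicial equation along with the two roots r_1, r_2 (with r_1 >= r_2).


Divide by x^2 to reach normal form y'' + P_1(x) y' + P_2(x) y = 0 with P_1(x) = 1 and P_2(x) = -3/x.
x = 0 is a singular point because the y-coefficient -3/x has a pole at x = 0.
It is a regular singular point because x P_1(x) = p(x) = x and x^2 P_2(x) = q(x) = -3x are polynomials, hence analytic at x = 0.
p(0) = 0,  q(0) = 0.
Indicial equation: r(r-1) + p(0) r + q(0) = 0, i.e. r^2 + (p(0) - 1) r + q(0) = 0, i.e. r^2 - 1 r = 0.
Discriminant: (-1)^2 - 4(0) = 1, so r = (1 ± 1)/2.
Solving: r_1 = 1, r_2 = 0.

indicial: r^2 - 1 r = 0; roots r_1 = 1, r_2 = 0


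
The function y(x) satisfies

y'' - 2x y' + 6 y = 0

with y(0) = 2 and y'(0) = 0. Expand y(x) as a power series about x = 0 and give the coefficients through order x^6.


Ansatz: y(x) = sum_{n>=0} a_n x^n, so y'(x) = sum_{n>=1} n a_n x^(n-1) and y''(x) = sum_{n>=2} n(n-1) a_n x^(n-2).
Substitute into P(x) y'' + Q(x) y' + R(x) y = 0 with P(x) = 1, Q(x) = -2x, R(x) = 6, and match powers of x.
Initial conditions: a_0 = 2, a_1 = 0.
Setting the coefficient of each power of x to zero and solving order by order (substituting the coefficients already found):
  x^0: 2 a_2 + 6 a_0 = 0  ->  2 a_2 = -6 a_0 = -12  ->  a_2 = -6
  x^1: 6 a_3 + 4 a_1 = 0  ->  6 a_3 = -4 a_1 = 0  ->  a_3 = 0
  x^2: 12 a_4 + 2 a_2 = 0  ->  12 a_4 = -2 a_2 = 12  ->  a_4 = 1
  x^3: 20 a_5 = 0  ->  a_5 = 0
  x^4: 30 a_6 - 2 a_4 = 0  ->  30 a_6 = 2 a_4 = 2  ->  a_6 = 1/15
Truncated series: y(x) = 2 - 6 x^2 + x^4 + (1/15) x^6 + O(x^7).

a_0 = 2; a_1 = 0; a_2 = -6; a_3 = 0; a_4 = 1; a_5 = 0; a_6 = 1/15


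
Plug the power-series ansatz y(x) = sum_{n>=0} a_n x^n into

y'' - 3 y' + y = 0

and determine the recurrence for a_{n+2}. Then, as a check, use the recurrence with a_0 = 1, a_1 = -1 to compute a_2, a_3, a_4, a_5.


Substitute y = sum_n a_n x^n.
y''(x) has coefficient (n+2)(n+1) a_{n+2} at x^n;
-3 y'(x) has coefficient -3 (n+1) a_{n+1} at x^n;
y(x) has coefficient 1 a_n at x^n.
Matching x^n: (n+2)(n+1) a_{n+2} - 3 (n+1) a_{n+1} + 1 a_n = 0.
Thus a_{n+2} = [3 (n+1) a_{n+1} - 1 a_n] / ((n+1)(n+2)).

Check with a_0 = 1, a_1 = -1 (apply the recurrence for n = 0, 1, 2, 3): a_0 = 1, a_1 = -1, a_2 = -2, a_3 = -11/6, a_4 = -29/24, a_5 = -19/30.

a_(n+2) = [3 (n+1) a_(n+1) - 1 a_n] / ((n+1)(n+2)); check: a_0 = 1, a_1 = -1, a_2 = -2, a_3 = -11/6, a_4 = -29/24, a_5 = -19/30


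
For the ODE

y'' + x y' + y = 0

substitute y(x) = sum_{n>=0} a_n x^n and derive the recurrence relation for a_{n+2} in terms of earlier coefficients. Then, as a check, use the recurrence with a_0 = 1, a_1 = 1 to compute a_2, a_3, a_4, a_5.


Substitute y = sum_n a_n x^n.
y''(x) has coefficient (n+2)(n+1) a_{n+2} at x^n;
x y'(x) has coefficient n a_n at x^n (shift);
y(x) has coefficient 1 a_n at x^n.
Matching x^n: (n+2)(n+1) a_{n+2} + (n + 1) a_n = 0.
Thus a_{n+2} = (-n - 1) / ((n+1)(n+2)) * a_n.

Check with a_0 = 1, a_1 = 1 (apply the recurrence for n = 0, 1, 2, 3): a_0 = 1, a_1 = 1, a_2 = -1/2, a_3 = -1/3, a_4 = 1/8, a_5 = 1/15.

a_(n+2) = (-n - 1) / ((n+1)(n+2)) * a_n; check: a_0 = 1, a_1 = 1, a_2 = -1/2, a_3 = -1/3, a_4 = 1/8, a_5 = 1/15


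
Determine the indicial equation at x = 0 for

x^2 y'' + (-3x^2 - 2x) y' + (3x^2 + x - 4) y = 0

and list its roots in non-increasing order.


Divide by x^2 to reach normal form y'' + P_1(x) y' + P_2(x) y = 0 with P_1(x) = -3 - 2/x and P_2(x) = 3 + 1/x - 4/x^2.
x = 0 is a singular point because the y'-coefficient -3 - 2/x has a pole at x = 0 and the y-coefficient 3 + 1/x - 4/x^2 has a pole at x = 0.
It is a regular singular point because x P_1(x) = p(x) = -3x - 2 and x^2 P_2(x) = q(x) = 3x^2 + x - 4 are polynomials, hence analytic at x = 0.
p(0) = -2,  q(0) = -4.
Indicial equation: r(r-1) + p(0) r + q(0) = 0, i.e. r^2 + (p(0) - 1) r + q(0) = 0, i.e. r^2 - 3 r - 4 = 0.
Discriminant: (-3)^2 - 4(-4) = 25, so r = (3 ± 5)/2.
Solving: r_1 = 4, r_2 = -1.

indicial: r^2 - 3 r - 4 = 0; roots r_1 = 4, r_2 = -1


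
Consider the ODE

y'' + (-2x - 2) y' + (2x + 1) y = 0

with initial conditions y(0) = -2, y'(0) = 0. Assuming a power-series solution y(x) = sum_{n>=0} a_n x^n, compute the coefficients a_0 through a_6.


Ansatz: y(x) = sum_{n>=0} a_n x^n, so y'(x) = sum_{n>=1} n a_n x^(n-1) and y''(x) = sum_{n>=2} n(n-1) a_n x^(n-2).
Substitute into P(x) y'' + Q(x) y' + R(x) y = 0 with P(x) = 1, Q(x) = -2x - 2, R(x) = 2x + 1, and match powers of x.
Initial conditions: a_0 = -2, a_1 = 0.
Setting the coefficient of each power of x to zero and solving order by order (substituting the coefficients already found):
  x^0: 2 a_2 - 2 a_1 + a_0 = 0  ->  2 a_2 = 2 a_1 - a_0 = 2  ->  a_2 = 1
  x^1: 6 a_3 - 4 a_2 - a_1 + 2 a_0 = 0  ->  6 a_3 = 4 a_2 + a_1 - 2 a_0 = 8  ->  a_3 = 4/3
  x^2: 12 a_4 - 6 a_3 - 3 a_2 + 2 a_1 = 0  ->  12 a_4 = 6 a_3 + 3 a_2 - 2 a_1 = 11  ->  a_4 = 11/12
  x^3: 20 a_5 - 8 a_4 - 5 a_3 + 2 a_2 = 0  ->  20 a_5 = 8 a_4 + 5 a_3 - 2 a_2 = 12  ->  a_5 = 3/5
  x^4: 30 a_6 - 10 a_5 - 7 a_4 + 2 a_3 = 0  ->  30 a_6 = 10 a_5 + 7 a_4 - 2 a_3 = 39/4  ->  a_6 = 13/40
Truncated series: y(x) = -2 + x^2 + (4/3) x^3 + (11/12) x^4 + (3/5) x^5 + (13/40) x^6 + O(x^7).

a_0 = -2; a_1 = 0; a_2 = 1; a_3 = 4/3; a_4 = 11/12; a_5 = 3/5; a_6 = 13/40


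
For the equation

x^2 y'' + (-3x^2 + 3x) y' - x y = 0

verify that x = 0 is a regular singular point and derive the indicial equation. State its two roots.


Divide by x^2 to reach normal form y'' + P_1(x) y' + P_2(x) y = 0 with P_1(x) = -3 + 3/x and P_2(x) = -1/x.
x = 0 is a singular point because the y'-coefficient -3 + 3/x has a pole at x = 0 and the y-coefficient -1/x has a pole at x = 0.
It is a regular singular point because x P_1(x) = p(x) = 3 - 3x and x^2 P_2(x) = q(x) = -x are polynomials, hence analytic at x = 0.
p(0) = 3,  q(0) = 0.
Indicial equation: r(r-1) + p(0) r + q(0) = 0, i.e. r^2 + (p(0) - 1) r + q(0) = 0, i.e. r^2 + 2 r = 0.
Discriminant: (2)^2 - 4(0) = 4, so r = (-2 ± 2)/2.
Solving: r_1 = 0, r_2 = -2.

indicial: r^2 + 2 r = 0; roots r_1 = 0, r_2 = -2


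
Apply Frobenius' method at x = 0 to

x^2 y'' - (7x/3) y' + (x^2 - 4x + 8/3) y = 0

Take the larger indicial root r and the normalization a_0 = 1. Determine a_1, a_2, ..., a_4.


Write in Frobenius form y'' + (p(x)/x) y' + (q(x)/x^2) y = 0:
  p(x) = -7/3,  q(x) = x^2 - 4x + 8/3.
Indicial equation: r(r-1) + (-7/3) r + (8/3) = 0 -> roots r_1 = 2, r_2 = 4/3.
Take r = r_1 = 2. Let y(x) = x^r sum_{n>=0} a_n x^n with a_0 = 1.
Substitute y = x^r sum a_n x^n and match x^{r+n}. The recurrence is
  D(n) a_n - 4 a_{n-1} + 1 a_{n-2} = 0,  where D(n) = (r+n)(r+n-1) + (-7/3)(r+n) + (8/3).
  a_n = [4 a_{n-1} - 1 a_{n-2}] / D(n).
Since the indicial polynomial factors as (r - r_1)(r - r_2), D(n) = (r_1 + n - r_1)(r_1 + n - r_2) = n(n + 2/3).
Evaluating step by step (a_0 = 1):
  n = 1: D(1) = 1(1 + 2/3) = 5/3; numerator = 4(1) = 4; a_1 = (4)/(5/3) = 12/5
  n = 2: D(2) = 2(2 + 2/3) = 16/3; numerator = 4(12/5) - 1(1) = 43/5; a_2 = (43/5)/(16/3) = 129/80
  n = 3: D(3) = 3(3 + 2/3) = 11; numerator = 4(129/80) - 1(12/5) = 81/20; a_3 = (81/20)/(11) = 81/220
  n = 4: D(4) = 4(4 + 2/3) = 56/3; numerator = 4(81/220) - 1(129/80) = -123/880; a_4 = (-123/880)/(56/3) = -369/49280

r = 2; a_0 = 1; a_1 = 12/5; a_2 = 129/80; a_3 = 81/220; a_4 = -369/49280


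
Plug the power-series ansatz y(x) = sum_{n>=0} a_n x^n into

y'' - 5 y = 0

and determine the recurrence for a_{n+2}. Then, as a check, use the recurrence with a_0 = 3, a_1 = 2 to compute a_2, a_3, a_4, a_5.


Substitute y = sum_n a_n x^n into y'' + (const) y = 0.
y''(x) = sum_{n>=0} (n+2)(n+1) a_{n+2} x^n.
The ODE becomes sum_n [(n+2)(n+1) a_{n+2} - 5 a_n] x^n = 0.
Setting each coefficient to zero gives the recurrence:
  (n+2)(n+1) a_{n+2} - 5 a_n = 0,
  a_{n+2} = 5 / ((n+1)(n+2)) a_n.

Check with a_0 = 3, a_1 = 2 (apply the recurrence for n = 0, 1, 2, 3): a_0 = 3, a_1 = 2, a_2 = 15/2, a_3 = 5/3, a_4 = 25/8, a_5 = 5/12.

a_{n+2} = 5/((n+1)(n+2)) * a_n; check: a_0 = 3, a_1 = 2, a_2 = 15/2, a_3 = 5/3, a_4 = 25/8, a_5 = 5/12


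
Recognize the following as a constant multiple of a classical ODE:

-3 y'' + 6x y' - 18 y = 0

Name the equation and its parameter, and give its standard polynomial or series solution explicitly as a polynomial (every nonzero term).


All three coefficients share the factor -3; dividing through by -3 gives  y'' - 2x y' + 6 y = 0.
This matches the Hermite equation y'' - 2x y' + 2n y = 0 with 2n = 6, so n = 3; the polynomial solution is H_3(x).
With y = sum_k a_k x^k, matching x^k gives (k+2)(k+1) a_{k+2} = 2(k - n) a_k = 2(k - 3) a_k. The right side vanishes at k = 3, so the series with the parity of 3 terminates at degree 3.
Standard normalization: leading coefficient of H_n is 2^n, so a_3 = 2^3 = 8. Work downward with a_k = (k+1)(k+2) a_{k+2} / (2(k - n)):
  a_1 = (2)(3)(8) / (2(1 - 3)) = 48/(-4) = -12
Hence H_3(x) = 8 x^3 - 12 x.

H_3(x); series = 8 x^3 - 12 x


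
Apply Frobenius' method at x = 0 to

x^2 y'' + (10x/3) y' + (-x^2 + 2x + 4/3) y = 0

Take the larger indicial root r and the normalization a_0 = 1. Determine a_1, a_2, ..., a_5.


Write in Frobenius form y'' + (p(x)/x) y' + (q(x)/x^2) y = 0:
  p(x) = 10/3,  q(x) = -x^2 + 2x + 4/3.
Indicial equation: r(r-1) + (10/3) r + (4/3) = 0 -> roots r_1 = -1, r_2 = -4/3.
Take r = r_1 = -1. Let y(x) = x^r sum_{n>=0} a_n x^n with a_0 = 1.
Substitute y = x^r sum a_n x^n and match x^{r+n}. The recurrence is
  D(n) a_n + 2 a_{n-1} - 1 a_{n-2} = 0,  where D(n) = (r+n)(r+n-1) + (10/3)(r+n) + (4/3).
  a_n = [-2 a_{n-1} + 1 a_{n-2}] / D(n).
Since the indicial polynomial factors as (r - r_1)(r - r_2), D(n) = (r_1 + n - r_1)(r_1 + n - r_2) = n(n + 1/3).
Evaluating step by step (a_0 = 1):
  n = 1: D(1) = 1(1 + 1/3) = 4/3; numerator = -2(1) = -2; a_1 = (-2)/(4/3) = -3/2
  n = 2: D(2) = 2(2 + 1/3) = 14/3; numerator = -2(-3/2) + 1(1) = 4; a_2 = (4)/(14/3) = 6/7
  n = 3: D(3) = 3(3 + 1/3) = 10; numerator = -2(6/7) + 1(-3/2) = -45/14; a_3 = (-45/14)/(10) = -9/28
  n = 4: D(4) = 4(4 + 1/3) = 52/3; numerator = -2(-9/28) + 1(6/7) = 3/2; a_4 = (3/2)/(52/3) = 9/104
  n = 5: D(5) = 5(5 + 1/3) = 80/3; numerator = -2(9/104) + 1(-9/28) = -45/91; a_5 = (-45/91)/(80/3) = -27/1456

r = -1; a_0 = 1; a_1 = -3/2; a_2 = 6/7; a_3 = -9/28; a_4 = 9/104; a_5 = -27/1456


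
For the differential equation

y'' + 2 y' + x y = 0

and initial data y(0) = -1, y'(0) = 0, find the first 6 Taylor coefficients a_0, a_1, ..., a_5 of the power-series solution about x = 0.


Ansatz: y(x) = sum_{n>=0} a_n x^n, so y'(x) = sum_{n>=1} n a_n x^(n-1) and y''(x) = sum_{n>=2} n(n-1) a_n x^(n-2).
Substitute into P(x) y'' + Q(x) y' + R(x) y = 0 with P(x) = 1, Q(x) = 2, R(x) = x, and match powers of x.
Initial conditions: a_0 = -1, a_1 = 0.
Setting the coefficient of each power of x to zero and solving order by order (substituting the coefficients already found):
  x^0: 2 a_2 + 2 a_1 = 0  ->  2 a_2 = -2 a_1 = 0  ->  a_2 = 0
  x^1: 6 a_3 + 4 a_2 + a_0 = 0  ->  6 a_3 = -4 a_2 - a_0 = 1  ->  a_3 = 1/6
  x^2: 12 a_4 + 6 a_3 + a_1 = 0  ->  12 a_4 = -6 a_3 - a_1 = -1  ->  a_4 = -1/12
  x^3: 20 a_5 + 8 a_4 + a_2 = 0  ->  20 a_5 = -8 a_4 - a_2 = 2/3  ->  a_5 = 1/30
Truncated series: y(x) = -1 + (1/6) x^3 - (1/12) x^4 + (1/30) x^5 + O(x^6).

a_0 = -1; a_1 = 0; a_2 = 0; a_3 = 1/6; a_4 = -1/12; a_5 = 1/30


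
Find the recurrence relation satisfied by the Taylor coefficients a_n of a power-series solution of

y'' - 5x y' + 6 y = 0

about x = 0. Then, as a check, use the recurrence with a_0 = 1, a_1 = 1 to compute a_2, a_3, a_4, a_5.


Substitute y = sum_n a_n x^n.
y''(x) has coefficient (n+2)(n+1) a_{n+2} at x^n;
-5 x y'(x) has coefficient -5 n a_n at x^n (shift);
6 y(x) has coefficient 6 a_n at x^n.
Matching x^n: (n+2)(n+1) a_{n+2} + (-5n + 6) a_n = 0.
Thus a_{n+2} = (5n - 6) / ((n+1)(n+2)) * a_n.

Check with a_0 = 1, a_1 = 1 (apply the recurrence for n = 0, 1, 2, 3): a_0 = 1, a_1 = 1, a_2 = -3, a_3 = -1/6, a_4 = -1, a_5 = -3/40.

a_(n+2) = (5n - 6) / ((n+1)(n+2)) * a_n; check: a_0 = 1, a_1 = 1, a_2 = -3, a_3 = -1/6, a_4 = -1, a_5 = -3/40


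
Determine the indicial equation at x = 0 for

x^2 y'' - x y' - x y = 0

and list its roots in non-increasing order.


Divide by x^2 to reach normal form y'' + P_1(x) y' + P_2(x) y = 0 with P_1(x) = -1/x and P_2(x) = -1/x.
x = 0 is a singular point because the y'-coefficient -1/x has a pole at x = 0 and the y-coefficient -1/x has a pole at x = 0.
It is a regular singular point because x P_1(x) = p(x) = -1 and x^2 P_2(x) = q(x) = -x are polynomials, hence analytic at x = 0.
p(0) = -1,  q(0) = 0.
Indicial equation: r(r-1) + p(0) r + q(0) = 0, i.e. r^2 + (p(0) - 1) r + q(0) = 0, i.e. r^2 - 2 r = 0.
Discriminant: (-2)^2 - 4(0) = 4, so r = (2 ± 2)/2.
Solving: r_1 = 2, r_2 = 0.

indicial: r^2 - 2 r = 0; roots r_1 = 2, r_2 = 0


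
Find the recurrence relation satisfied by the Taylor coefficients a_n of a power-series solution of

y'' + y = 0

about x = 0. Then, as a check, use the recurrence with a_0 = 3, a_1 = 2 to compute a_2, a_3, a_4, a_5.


Substitute y = sum_n a_n x^n into y'' + (const) y = 0.
y''(x) = sum_{n>=0} (n+2)(n+1) a_{n+2} x^n.
The ODE becomes sum_n [(n+2)(n+1) a_{n+2} + 1 a_n] x^n = 0.
Setting each coefficient to zero gives the recurrence:
  (n+2)(n+1) a_{n+2} + 1 a_n = 0,
  a_{n+2} = -1 / ((n+1)(n+2)) a_n.

Check with a_0 = 3, a_1 = 2 (apply the recurrence for n = 0, 1, 2, 3): a_0 = 3, a_1 = 2, a_2 = -3/2, a_3 = -1/3, a_4 = 1/8, a_5 = 1/60.

a_{n+2} = -1/((n+1)(n+2)) * a_n; check: a_0 = 3, a_1 = 2, a_2 = -3/2, a_3 = -1/3, a_4 = 1/8, a_5 = 1/60


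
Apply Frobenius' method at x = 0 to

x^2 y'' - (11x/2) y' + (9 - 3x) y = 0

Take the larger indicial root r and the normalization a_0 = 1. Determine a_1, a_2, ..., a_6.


Write in Frobenius form y'' + (p(x)/x) y' + (q(x)/x^2) y = 0:
  p(x) = -11/2,  q(x) = 9 - 3x.
Indicial equation: r(r-1) + (-11/2) r + (9) = 0 -> roots r_1 = 9/2, r_2 = 2.
Take r = r_1 = 9/2. Let y(x) = x^r sum_{n>=0} a_n x^n with a_0 = 1.
Substitute y = x^r sum a_n x^n and match x^{r+n}. The recurrence is
  D(n) a_n - 3 a_{n-1} = 0,  where D(n) = (r+n)(r+n-1) + (-11/2)(r+n) + (9).
  a_n = 3 / D(n) * a_{n-1}.
Since the indicial polynomial factors as (r - r_1)(r - r_2), D(n) = (r_1 + n - r_1)(r_1 + n - r_2) = n(n + 5/2).
Evaluating step by step (a_0 = 1):
  n = 1: D(1) = 1(1 + 5/2) = 7/2; numerator = 3(1) = 3; a_1 = (3)/(7/2) = 6/7
  n = 2: D(2) = 2(2 + 5/2) = 9; numerator = 3(6/7) = 18/7; a_2 = (18/7)/(9) = 2/7
  n = 3: D(3) = 3(3 + 5/2) = 33/2; numerator = 3(2/7) = 6/7; a_3 = (6/7)/(33/2) = 4/77
  n = 4: D(4) = 4(4 + 5/2) = 26; numerator = 3(4/77) = 12/77; a_4 = (12/77)/(26) = 6/1001
  n = 5: D(5) = 5(5 + 5/2) = 75/2; numerator = 3(6/1001) = 18/1001; a_5 = (18/1001)/(75/2) = 12/25025
  n = 6: D(6) = 6(6 + 5/2) = 51; numerator = 3(12/25025) = 36/25025; a_6 = (36/25025)/(51) = 12/425425

r = 9/2; a_0 = 1; a_1 = 6/7; a_2 = 2/7; a_3 = 4/77; a_4 = 6/1001; a_5 = 12/25025; a_6 = 12/425425


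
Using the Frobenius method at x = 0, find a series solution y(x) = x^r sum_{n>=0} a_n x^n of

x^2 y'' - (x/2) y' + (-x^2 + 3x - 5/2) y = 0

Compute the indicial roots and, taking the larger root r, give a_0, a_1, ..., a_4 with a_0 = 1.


Write in Frobenius form y'' + (p(x)/x) y' + (q(x)/x^2) y = 0:
  p(x) = -1/2,  q(x) = -x^2 + 3x - 5/2.
Indicial equation: r(r-1) + (-1/2) r + (-5/2) = 0 -> roots r_1 = 5/2, r_2 = -1.
Take r = r_1 = 5/2. Let y(x) = x^r sum_{n>=0} a_n x^n with a_0 = 1.
Substitute y = x^r sum a_n x^n and match x^{r+n}. The recurrence is
  D(n) a_n + 3 a_{n-1} - 1 a_{n-2} = 0,  where D(n) = (r+n)(r+n-1) + (-1/2)(r+n) + (-5/2).
  a_n = [-3 a_{n-1} + 1 a_{n-2}] / D(n).
Since the indicial polynomial factors as (r - r_1)(r - r_2), D(n) = (r_1 + n - r_1)(r_1 + n - r_2) = n(n + 7/2).
Evaluating step by step (a_0 = 1):
  n = 1: D(1) = 1(1 + 7/2) = 9/2; numerator = -3(1) = -3; a_1 = (-3)/(9/2) = -2/3
  n = 2: D(2) = 2(2 + 7/2) = 11; numerator = -3(-2/3) + 1(1) = 3; a_2 = (3)/(11) = 3/11
  n = 3: D(3) = 3(3 + 7/2) = 39/2; numerator = -3(3/11) + 1(-2/3) = -49/33; a_3 = (-49/33)/(39/2) = -98/1287
  n = 4: D(4) = 4(4 + 7/2) = 30; numerator = -3(-98/1287) + 1(3/11) = 215/429; a_4 = (215/429)/(30) = 43/2574

r = 5/2; a_0 = 1; a_1 = -2/3; a_2 = 3/11; a_3 = -98/1287; a_4 = 43/2574


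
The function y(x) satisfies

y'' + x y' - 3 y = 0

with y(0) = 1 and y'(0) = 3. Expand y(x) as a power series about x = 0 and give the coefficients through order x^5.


Ansatz: y(x) = sum_{n>=0} a_n x^n, so y'(x) = sum_{n>=1} n a_n x^(n-1) and y''(x) = sum_{n>=2} n(n-1) a_n x^(n-2).
Substitute into P(x) y'' + Q(x) y' + R(x) y = 0 with P(x) = 1, Q(x) = x, R(x) = -3, and match powers of x.
Initial conditions: a_0 = 1, a_1 = 3.
Setting the coefficient of each power of x to zero and solving order by order (substituting the coefficients already found):
  x^0: 2 a_2 - 3 a_0 = 0  ->  2 a_2 = 3 a_0 = 3  ->  a_2 = 3/2
  x^1: 6 a_3 - 2 a_1 = 0  ->  6 a_3 = 2 a_1 = 6  ->  a_3 = 1
  x^2: 12 a_4 - a_2 = 0  ->  12 a_4 = a_2 = 3/2  ->  a_4 = 1/8
  x^3: 20 a_5 = 0  ->  a_5 = 0
Truncated series: y(x) = 1 + 3 x + (3/2) x^2 + x^3 + (1/8) x^4 + O(x^6).

a_0 = 1; a_1 = 3; a_2 = 3/2; a_3 = 1; a_4 = 1/8; a_5 = 0


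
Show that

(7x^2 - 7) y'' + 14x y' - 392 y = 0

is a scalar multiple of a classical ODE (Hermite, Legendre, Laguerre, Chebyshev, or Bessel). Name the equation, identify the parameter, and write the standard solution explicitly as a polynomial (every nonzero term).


All three coefficients share the factor -7; dividing through by -7 gives  (1 - x^2) y'' - 2x y' + 56 y = 0.
This matches the Legendre equation (1 - x^2) y'' - 2x y' + n(n+1) y = 0 (note the -2x y' term) with n(n+1) = 56, so n = 7; the polynomial solution is P_7(x).
With y = sum_k a_k x^k, matching x^k gives (k+2)(k+1) a_{k+2} = [k(k+1) - n(n+1)] a_k = (k - 7)(k + 8) a_k. The right side vanishes at k = 7, so the series with the parity of 7 terminates at degree 7.
Standard normalization (P_n(1) = 1): leading coefficient (2n)!/(2^n (n!)^2) = 87178291200/(128*25401600) = 429/16, so a_7 = 429/16. Work downward with a_k = (k+1)(k+2) a_{k+2} / ((k - 7)(k + 8)):
  a_5 = (6)(7)(429/16) / ((5 - 7)(5 + 8)) = (9009/8)/(-26) = -693/16
  a_3 = (4)(5)(-693/16) / ((3 - 7)(3 + 8)) = (-3465/4)/(-44) = 315/16
  a_1 = (2)(3)(315/16) / ((1 - 7)(1 + 8)) = (945/8)/(-54) = -35/16
Hence P_7(x) = 429 x^7/16 - 693 x^5/16 + 315 x^3/16 - 35 x/16.

P_7(x); series = 429 x^7/16 - 693 x^5/16 + 315 x^3/16 - 35 x/16


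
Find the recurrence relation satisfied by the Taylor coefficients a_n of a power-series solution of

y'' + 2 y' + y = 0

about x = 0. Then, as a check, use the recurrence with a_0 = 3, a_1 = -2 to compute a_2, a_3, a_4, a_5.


Substitute y = sum_n a_n x^n.
y''(x) has coefficient (n+2)(n+1) a_{n+2} at x^n;
2 y'(x) has coefficient 2 (n+1) a_{n+1} at x^n;
y(x) has coefficient 1 a_n at x^n.
Matching x^n: (n+2)(n+1) a_{n+2} + 2 (n+1) a_{n+1} + 1 a_n = 0.
Thus a_{n+2} = [-2 (n+1) a_{n+1} - 1 a_n] / ((n+1)(n+2)).

Check with a_0 = 3, a_1 = -2 (apply the recurrence for n = 0, 1, 2, 3): a_0 = 3, a_1 = -2, a_2 = 1/2, a_3 = 0, a_4 = -1/24, a_5 = 1/60.

a_(n+2) = [-2 (n+1) a_(n+1) - 1 a_n] / ((n+1)(n+2)); check: a_0 = 3, a_1 = -2, a_2 = 1/2, a_3 = 0, a_4 = -1/24, a_5 = 1/60


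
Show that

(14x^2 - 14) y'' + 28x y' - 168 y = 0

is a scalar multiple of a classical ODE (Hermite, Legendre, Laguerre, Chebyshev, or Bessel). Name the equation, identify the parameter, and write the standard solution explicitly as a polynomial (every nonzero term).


All three coefficients share the factor -14; dividing through by -14 gives  (1 - x^2) y'' - 2x y' + 12 y = 0.
This matches the Legendre equation (1 - x^2) y'' - 2x y' + n(n+1) y = 0 (note the -2x y' term) with n(n+1) = 12, so n = 3; the polynomial solution is P_3(x).
With y = sum_k a_k x^k, matching x^k gives (k+2)(k+1) a_{k+2} = [k(k+1) - n(n+1)] a_k = (k - 3)(k + 4) a_k. The right side vanishes at k = 3, so the series with the parity of 3 terminates at degree 3.
Standard normalization (P_n(1) = 1): leading coefficient (2n)!/(2^n (n!)^2) = 720/(8*36) = 5/2, so a_3 = 5/2. Work downward with a_k = (k+1)(k+2) a_{k+2} / ((k - 3)(k + 4)):
  a_1 = (2)(3)(5/2) / ((1 - 3)(1 + 4)) = 15/(-10) = -3/2
Hence P_3(x) = 5 x^3/2 - 3 x/2.

P_3(x); series = 5 x^3/2 - 3 x/2


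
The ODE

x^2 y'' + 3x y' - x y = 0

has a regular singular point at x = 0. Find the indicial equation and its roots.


Divide by x^2 to reach normal form y'' + P_1(x) y' + P_2(x) y = 0 with P_1(x) = 3/x and P_2(x) = -1/x.
x = 0 is a singular point because the y'-coefficient 3/x has a pole at x = 0 and the y-coefficient -1/x has a pole at x = 0.
It is a regular singular point because x P_1(x) = p(x) = 3 and x^2 P_2(x) = q(x) = -x are polynomials, hence analytic at x = 0.
p(0) = 3,  q(0) = 0.
Indicial equation: r(r-1) + p(0) r + q(0) = 0, i.e. r^2 + (p(0) - 1) r + q(0) = 0, i.e. r^2 + 2 r = 0.
Discriminant: (2)^2 - 4(0) = 4, so r = (-2 ± 2)/2.
Solving: r_1 = 0, r_2 = -2.

indicial: r^2 + 2 r = 0; roots r_1 = 0, r_2 = -2


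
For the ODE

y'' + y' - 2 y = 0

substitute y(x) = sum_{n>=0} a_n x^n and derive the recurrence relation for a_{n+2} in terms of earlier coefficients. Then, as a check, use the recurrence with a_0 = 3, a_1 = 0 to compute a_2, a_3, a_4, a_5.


Substitute y = sum_n a_n x^n.
y''(x) has coefficient (n+2)(n+1) a_{n+2} at x^n;
y'(x) has coefficient (n+1) a_{n+1} at x^n;
-2 y(x) has coefficient -2 a_n at x^n.
Matching x^n: (n+2)(n+1) a_{n+2} + (n+1) a_{n+1} - 2 a_n = 0.
Thus a_{n+2} = [-(n+1) a_{n+1} + 2 a_n] / ((n+1)(n+2)).

Check with a_0 = 3, a_1 = 0 (apply the recurrence for n = 0, 1, 2, 3): a_0 = 3, a_1 = 0, a_2 = 3, a_3 = -1, a_4 = 3/4, a_5 = -1/4.

a_(n+2) = [-(n+1) a_(n+1) + 2 a_n] / ((n+1)(n+2)); check: a_0 = 3, a_1 = 0, a_2 = 3, a_3 = -1, a_4 = 3/4, a_5 = -1/4


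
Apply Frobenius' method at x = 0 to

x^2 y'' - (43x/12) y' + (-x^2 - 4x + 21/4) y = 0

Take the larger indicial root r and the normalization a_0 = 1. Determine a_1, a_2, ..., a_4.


Write in Frobenius form y'' + (p(x)/x) y' + (q(x)/x^2) y = 0:
  p(x) = -43/12,  q(x) = -x^2 - 4x + 21/4.
Indicial equation: r(r-1) + (-43/12) r + (21/4) = 0 -> roots r_1 = 7/3, r_2 = 9/4.
Take r = r_1 = 7/3. Let y(x) = x^r sum_{n>=0} a_n x^n with a_0 = 1.
Substitute y = x^r sum a_n x^n and match x^{r+n}. The recurrence is
  D(n) a_n - 4 a_{n-1} - 1 a_{n-2} = 0,  where D(n) = (r+n)(r+n-1) + (-43/12)(r+n) + (21/4).
  a_n = [4 a_{n-1} + 1 a_{n-2}] / D(n).
Since the indicial polynomial factors as (r - r_1)(r - r_2), D(n) = (r_1 + n - r_1)(r_1 + n - r_2) = n(n + 1/12).
Evaluating step by step (a_0 = 1):
  n = 1: D(1) = 1(1 + 1/12) = 13/12; numerator = 4(1) = 4; a_1 = (4)/(13/12) = 48/13
  n = 2: D(2) = 2(2 + 1/12) = 25/6; numerator = 4(48/13) + 1(1) = 205/13; a_2 = (205/13)/(25/6) = 246/65
  n = 3: D(3) = 3(3 + 1/12) = 37/4; numerator = 4(246/65) + 1(48/13) = 1224/65; a_3 = (1224/65)/(37/4) = 4896/2405
  n = 4: D(4) = 4(4 + 1/12) = 49/3; numerator = 4(4896/2405) + 1(246/65) = 28686/2405; a_4 = (28686/2405)/(49/3) = 12294/16835

r = 7/3; a_0 = 1; a_1 = 48/13; a_2 = 246/65; a_3 = 4896/2405; a_4 = 12294/16835


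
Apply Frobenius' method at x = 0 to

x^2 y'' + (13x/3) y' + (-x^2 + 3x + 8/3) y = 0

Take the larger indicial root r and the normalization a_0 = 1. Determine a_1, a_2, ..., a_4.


Write in Frobenius form y'' + (p(x)/x) y' + (q(x)/x^2) y = 0:
  p(x) = 13/3,  q(x) = -x^2 + 3x + 8/3.
Indicial equation: r(r-1) + (13/3) r + (8/3) = 0 -> roots r_1 = -4/3, r_2 = -2.
Take r = r_1 = -4/3. Let y(x) = x^r sum_{n>=0} a_n x^n with a_0 = 1.
Substitute y = x^r sum a_n x^n and match x^{r+n}. The recurrence is
  D(n) a_n + 3 a_{n-1} - 1 a_{n-2} = 0,  where D(n) = (r+n)(r+n-1) + (13/3)(r+n) + (8/3).
  a_n = [-3 a_{n-1} + 1 a_{n-2}] / D(n).
Since the indicial polynomial factors as (r - r_1)(r - r_2), D(n) = (r_1 + n - r_1)(r_1 + n - r_2) = n(n + 2/3).
Evaluating step by step (a_0 = 1):
  n = 1: D(1) = 1(1 + 2/3) = 5/3; numerator = -3(1) = -3; a_1 = (-3)/(5/3) = -9/5
  n = 2: D(2) = 2(2 + 2/3) = 16/3; numerator = -3(-9/5) + 1(1) = 32/5; a_2 = (32/5)/(16/3) = 6/5
  n = 3: D(3) = 3(3 + 2/3) = 11; numerator = -3(6/5) + 1(-9/5) = -27/5; a_3 = (-27/5)/(11) = -27/55
  n = 4: D(4) = 4(4 + 2/3) = 56/3; numerator = -3(-27/55) + 1(6/5) = 147/55; a_4 = (147/55)/(56/3) = 63/440

r = -4/3; a_0 = 1; a_1 = -9/5; a_2 = 6/5; a_3 = -27/55; a_4 = 63/440


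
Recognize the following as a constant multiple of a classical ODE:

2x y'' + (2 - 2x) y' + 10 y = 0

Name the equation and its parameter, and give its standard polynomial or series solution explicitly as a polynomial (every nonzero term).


All three coefficients share the factor 2; dividing through by 2 gives  x y'' + (1 - x) y' + 5 y = 0.
This matches the Laguerre equation x y'' + (1 - x) y' + n y = 0 with n = 5; the polynomial solution is L_5(x).
With y = sum_k a_k x^k, matching x^k gives (k+1)k a_{k+1} + (k+1) a_{k+1} - k a_k + n a_k = 0, i.e. (k+1)^2 a_{k+1} = (k - n) a_k = (k - 5) a_k. The right side vanishes at k = 5, so the series terminates at degree 5.
Standard normalization L_n(0) = 1 gives a_0 = 1. Work upward with a_{k+1} = (k - 5) a_k / (k+1)^2:
  a_1 = (0 - 5)(1) / 1^2 = -5/1 = -5
  a_2 = (1 - 5)(-5) / 2^2 = 20/4 = 5
  a_3 = (2 - 5)(5) / 3^2 = -15/9 = -5/3
  a_4 = (3 - 5)(-5/3) / 4^2 = (10/3)/16 = 5/24
  a_5 = (4 - 5)(5/24) / 5^2 = (-5/24)/25 = -1/120
Hence L_5(x) = -x^5/120 + 5 x^4/24 - 5 x^3/3 + 5 x^2 - 5 x + 1.

L_5(x); series = -x^5/120 + 5 x^4/24 - 5 x^3/3 + 5 x^2 - 5 x + 1


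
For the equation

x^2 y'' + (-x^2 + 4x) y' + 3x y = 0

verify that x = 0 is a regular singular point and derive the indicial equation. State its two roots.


Divide by x^2 to reach normal form y'' + P_1(x) y' + P_2(x) y = 0 with P_1(x) = -1 + 4/x and P_2(x) = 3/x.
x = 0 is a singular point because the y'-coefficient -1 + 4/x has a pole at x = 0 and the y-coefficient 3/x has a pole at x = 0.
It is a regular singular point because x P_1(x) = p(x) = 4 - x and x^2 P_2(x) = q(x) = 3x are polynomials, hence analytic at x = 0.
p(0) = 4,  q(0) = 0.
Indicial equation: r(r-1) + p(0) r + q(0) = 0, i.e. r^2 + (p(0) - 1) r + q(0) = 0, i.e. r^2 + 3 r = 0.
Discriminant: (3)^2 - 4(0) = 9, so r = (-3 ± 3)/2.
Solving: r_1 = 0, r_2 = -3.

indicial: r^2 + 3 r = 0; roots r_1 = 0, r_2 = -3
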